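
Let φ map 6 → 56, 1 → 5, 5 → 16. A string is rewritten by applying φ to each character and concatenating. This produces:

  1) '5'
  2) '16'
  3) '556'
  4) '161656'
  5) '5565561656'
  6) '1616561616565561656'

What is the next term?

φ(1616561616565561656) expands symbol-by-symbol to 5 56 5 56 16 56 5 56 5 56 16 56 16 16 56 5 56 16 56; joining the 19 pieces gives the next term.

556556165655655616561616565561656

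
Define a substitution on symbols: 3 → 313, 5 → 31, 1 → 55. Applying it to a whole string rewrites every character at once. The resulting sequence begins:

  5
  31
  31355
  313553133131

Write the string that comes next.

Expanding 313553133131: 3→313, 1→55, 3→313, 5→31, 5→31, 3→313, 1→55, 3→313, 3→313, 1→55, 3→313, 1→55. Concatenated: 313 55 313 31 31 313 55 313 313 55 313 55.

313553133131313553133135531355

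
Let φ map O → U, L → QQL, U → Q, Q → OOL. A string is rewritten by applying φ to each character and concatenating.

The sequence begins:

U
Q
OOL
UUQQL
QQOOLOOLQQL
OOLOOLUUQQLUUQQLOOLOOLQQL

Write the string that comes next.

UUQQLUUQQLQQOOLOOLQQLQQOOLOOLQQLUUQQLUUQQLOOLOOLQQL

φ(OOLOOLUUQQLUUQQLOOLOOLQQL) expands symbol-by-symbol to U U QQL U U QQL Q Q OOL OOL QQL Q Q OOL OOL QQL U U QQL U U QQL OOL OOL QQL; joining the 25 pieces gives the next term.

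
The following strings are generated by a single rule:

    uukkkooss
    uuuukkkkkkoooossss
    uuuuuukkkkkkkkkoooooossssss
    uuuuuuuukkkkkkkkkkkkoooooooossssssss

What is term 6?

uuuuuuuuuuuukkkkkkkkkkkkkkkkkkoooooooooooossssssssssss

Term n consists of 2n u's, followed by 3n k's, followed by 2n o's, followed by 2n s's (n = 1, 2, …).
For term 6, n = 6, so the run lengths are 12, 18, 12, 12.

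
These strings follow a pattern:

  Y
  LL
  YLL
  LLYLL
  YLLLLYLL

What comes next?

LLYLLYLLLLYLL

From term 3 onward, concatenate the second-to-last term with the last: Y·LL = YLL, LL·YLL = LLYLL, …
Continuing: LLYLL · YLLLLYLL gives term 6.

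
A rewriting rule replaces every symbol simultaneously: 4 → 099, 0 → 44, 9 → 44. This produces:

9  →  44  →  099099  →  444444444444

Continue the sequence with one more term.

099099099099099099099099099099099099

Apply φ to 444444444444 symbol by symbol: 4→099, 4→099, 4→099, 4→099, 4→099, 4→099, 4→099, 4→099, 4→099, 4→099, 4→099, 4→099; joined: 099 099 099 099 099 099 099 099 099 099 099 099.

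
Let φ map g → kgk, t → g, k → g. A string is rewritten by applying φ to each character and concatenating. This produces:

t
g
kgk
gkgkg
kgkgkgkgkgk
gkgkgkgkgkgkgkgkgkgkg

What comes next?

Applying the rule to each of the 21 symbols of gkgkgkgkgkgkgkgkgkgkg gives the pieces kgk g kgk g kgk g kgk g kgk g kgk g kgk g kgk g kgk g kgk g kgk, which concatenate to the answer.

kgkgkgkgkgkgkgkgkgkgkgkgkgkgkgkgkgkgkgkgkgk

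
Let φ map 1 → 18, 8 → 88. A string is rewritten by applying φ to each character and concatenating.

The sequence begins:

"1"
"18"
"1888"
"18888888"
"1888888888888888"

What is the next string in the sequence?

18888888888888888888888888888888

φ(1888888888888888) expands symbol-by-symbol to 18 88 88 88 88 88 88 88 88 88 88 88 88 88 88 88; joining the 16 pieces gives the next term.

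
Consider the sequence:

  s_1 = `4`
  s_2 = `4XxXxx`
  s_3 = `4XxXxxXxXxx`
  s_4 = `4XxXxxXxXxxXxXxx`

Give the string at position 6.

4XxXxxXxXxxXxXxxXxXxxXxXxx

The strings grow by a fixed suffix XxXxx each time.
From 4XxXxxXxXxxXxXxx, 2 further steps: 4XxXxxXxXxxXxXxx → 4XxXxxXxXxxXxXxxXxXxx → (answer).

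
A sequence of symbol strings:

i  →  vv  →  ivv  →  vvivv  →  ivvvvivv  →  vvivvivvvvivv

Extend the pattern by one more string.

From term 3 onward, concatenate the second-to-last term with the last: i·vv = ivv, vv·ivv = vvivv, …
The next term joins ivvvvivv and vvivvivvvvivv.

ivvvvivvvvivvivvvvivv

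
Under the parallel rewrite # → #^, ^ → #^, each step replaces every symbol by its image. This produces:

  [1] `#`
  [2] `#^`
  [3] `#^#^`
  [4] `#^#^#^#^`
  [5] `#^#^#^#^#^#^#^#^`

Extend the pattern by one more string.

Rewriting the 16 symbols of #^#^#^#^#^#^#^#^ one by one yields #^ #^ #^ #^ #^ #^ #^ #^ #^ #^ #^ #^ #^ #^ #^ #^; concatenated:

#^#^#^#^#^#^#^#^#^#^#^#^#^#^#^#^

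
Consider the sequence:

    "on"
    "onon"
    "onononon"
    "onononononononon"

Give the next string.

onononononononononononononononon

Each string is two copies of the previous one concatenated.
One more doubling of onononononononon gives the answer.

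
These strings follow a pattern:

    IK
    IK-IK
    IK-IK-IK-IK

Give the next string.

s(k+1) = s(k)·-·s(k) — each term doubles the last with '-' between the halves.
One more doubling of IK-IK-IK-IK gives the answer.

IK-IK-IK-IK-IK-IK-IK-IK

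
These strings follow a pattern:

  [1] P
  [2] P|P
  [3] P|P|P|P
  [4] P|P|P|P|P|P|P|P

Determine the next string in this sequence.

P|P|P|P|P|P|P|P|P|P|P|P|P|P|P|P

Each string is two copies of the previous one joined by '|'.
So the next term is two copies of P|P|P|P|P|P|P|P with '|' between the halves.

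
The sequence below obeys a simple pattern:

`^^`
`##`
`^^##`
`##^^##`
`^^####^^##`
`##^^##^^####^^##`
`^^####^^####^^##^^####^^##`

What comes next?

Each term (from the third on) is the two preceding terms concatenated in order: term 3 = ^^·## = ^^##.
The next term joins ##^^##^^####^^## and ^^####^^####^^##^^####^^##.

##^^##^^####^^##^^####^^####^^##^^####^^##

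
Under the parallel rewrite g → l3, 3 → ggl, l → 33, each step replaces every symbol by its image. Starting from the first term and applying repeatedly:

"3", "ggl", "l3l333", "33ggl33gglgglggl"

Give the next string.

Rewriting the 16 symbols of 33ggl33gglgglggl one by one yields ggl ggl l3 l3 33 ggl ggl l3 l3 33 l3 l3 33 l3 l3 33; concatenated:

gglggll3l333gglggll3l333l3l333l3l333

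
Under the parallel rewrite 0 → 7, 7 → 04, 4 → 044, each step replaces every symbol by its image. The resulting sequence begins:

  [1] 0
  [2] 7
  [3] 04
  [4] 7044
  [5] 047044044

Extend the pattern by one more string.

Rewriting each symbol of 047044044: 0→7, 4→044, 7→04, 0→7, 4→044, 4→044, 0→7, 4→044, 4→044, which concatenates to 7 044 04 7 044 044 7 044 044.

70440470440447044044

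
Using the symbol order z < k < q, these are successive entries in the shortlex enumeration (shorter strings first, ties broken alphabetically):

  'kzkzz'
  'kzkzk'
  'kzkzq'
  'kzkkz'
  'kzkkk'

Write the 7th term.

Advancing 2 positions from kzkkk through kzkkk → kzkkq reaches term 7.

kzkqz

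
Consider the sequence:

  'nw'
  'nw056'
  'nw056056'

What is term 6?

Each term is the previous one with 056 appended.
From nw056056, 3 further steps: nw056056 → nw056056056 → nw056056056056 → (answer).

nw056056056056056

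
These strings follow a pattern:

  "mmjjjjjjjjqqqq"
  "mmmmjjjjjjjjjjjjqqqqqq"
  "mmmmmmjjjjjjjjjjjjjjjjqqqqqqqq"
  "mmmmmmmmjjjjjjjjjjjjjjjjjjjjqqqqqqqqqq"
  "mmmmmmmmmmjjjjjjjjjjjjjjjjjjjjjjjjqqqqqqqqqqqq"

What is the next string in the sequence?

mmmmmmmmmmmmjjjjjjjjjjjjjjjjjjjjjjjjjjjjqqqqqqqqqqqqqq

The n-th term is 2n-2 m's then 4n j's then 2n q's, where the shown terms are n = 2, 3, 4, 5, 6.
At n = 7 the blocks have lengths 12, 28, 14.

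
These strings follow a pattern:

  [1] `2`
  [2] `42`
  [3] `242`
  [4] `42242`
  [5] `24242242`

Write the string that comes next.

4224224242242

Each term (from the third on) is the two preceding terms concatenated in order: term 3 = 2·42 = 242.
So term 6 is 42242·24242242.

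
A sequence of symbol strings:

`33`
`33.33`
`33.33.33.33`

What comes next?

Each string is two copies of the previous one joined by '.'.
Doubling 33.33.33.33 with '.' between the halves:

33.33.33.33.33.33.33.33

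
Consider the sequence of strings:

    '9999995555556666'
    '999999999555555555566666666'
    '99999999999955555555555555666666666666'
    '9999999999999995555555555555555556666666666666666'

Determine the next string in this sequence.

Term n consists of 3n+3 9's, followed by 4n+2 5's, followed by 4n 6's (n = 1, 2, …).
Setting n = 5 gives 18, 22, 20 characters in each block.

999999999999999999555555555555555555555566666666666666666666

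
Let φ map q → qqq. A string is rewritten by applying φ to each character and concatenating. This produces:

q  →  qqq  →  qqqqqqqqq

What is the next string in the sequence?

qqqqqqqqqqqqqqqqqqqqqqqqqqq

Expanding qqqqqqqqq: q→qqq, q→qqq, q→qqq, q→qqq, q→qqq, q→qqq, q→qqq, q→qqq, q→qqq. Concatenated: qqq qqq qqq qqq qqq qqq qqq qqq qqq.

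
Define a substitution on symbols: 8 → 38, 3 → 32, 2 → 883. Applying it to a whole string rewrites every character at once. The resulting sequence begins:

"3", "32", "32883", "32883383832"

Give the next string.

328833838323238323832883

Expanding 32883383832: 3→32, 2→883, 8→38, 8→38, 3→32, 3→32, 8→38, 3→32, 8→38, 3→32, 2→883. Concatenated: 32 883 38 38 32 32 38 32 38 32 883.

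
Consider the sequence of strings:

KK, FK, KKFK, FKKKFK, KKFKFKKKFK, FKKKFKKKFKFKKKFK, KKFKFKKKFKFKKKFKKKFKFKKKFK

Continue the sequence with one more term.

FKKKFKKKFKFKKKFKKKFKFKKKFKFKKKFKKKFKFKKKFK

Each term (from the third on) is the two preceding terms concatenated in order: term 3 = KK·FK = KKFK.
So term 8 is FKKKFKKKFKFKKKFK·KKFKFKKKFKFKKKFKKKFKFKKKFK.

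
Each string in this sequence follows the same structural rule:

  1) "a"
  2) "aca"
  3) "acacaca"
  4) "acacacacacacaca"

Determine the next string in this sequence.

acacacacacacacacacacacacacacaca

Every step duplicates the string with 'c' between the halves.
So the next term is two copies of acacacacacacaca with 'c' between the halves.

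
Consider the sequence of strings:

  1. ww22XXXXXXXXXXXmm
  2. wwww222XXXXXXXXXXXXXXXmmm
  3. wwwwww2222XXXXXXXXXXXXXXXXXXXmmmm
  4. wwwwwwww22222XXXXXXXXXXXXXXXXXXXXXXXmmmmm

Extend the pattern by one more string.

Term n consists of 2n-2 w's, followed by n 2's, followed by 4n+3 X's, followed by n m's, where the shown terms are n = 2, 3, 4, 5.
For the next term, n = 6, so the run lengths are 10, 6, 27, 6.

wwwwwwwwww222222XXXXXXXXXXXXXXXXXXXXXXXXXXXmmmmmm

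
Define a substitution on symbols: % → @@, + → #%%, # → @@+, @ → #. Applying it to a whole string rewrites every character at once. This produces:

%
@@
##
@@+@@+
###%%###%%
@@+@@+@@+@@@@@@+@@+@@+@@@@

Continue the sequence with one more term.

Applying the rule to each of the 26 symbols of @@+@@+@@+@@@@@@+@@+@@+@@@@ gives the pieces # # #%% # # #%% # # #%% # # # # # # #%% # # #%% # # #%% # # # #, which concatenate to the answer.

###%%###%%###%%#######%%###%%###%%####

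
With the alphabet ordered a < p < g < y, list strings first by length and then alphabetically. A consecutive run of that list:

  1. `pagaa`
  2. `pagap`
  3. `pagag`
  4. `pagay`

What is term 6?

Continuing the enumeration 2 steps past pagay: pagay → pagpa → (answer).

pagpp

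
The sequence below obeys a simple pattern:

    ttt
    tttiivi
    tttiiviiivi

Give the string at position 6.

tttiiviiiviiiviiiviiivi

The strings grow by a fixed suffix iivi each time.
From tttiiviiivi, 3 further steps: tttiiviiivi → tttiiviiiviiivi → tttiiviiiviiiviiivi → (answer).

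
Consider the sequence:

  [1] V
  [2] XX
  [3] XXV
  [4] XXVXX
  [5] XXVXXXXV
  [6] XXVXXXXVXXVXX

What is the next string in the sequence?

From term 3 onward, concatenate the last term with the second-to-last: XX·V = XXV, XXV·XX = XXVXX, …
Continuing: XXVXXXXVXXVXX · XXVXXXXV gives term 7.

XXVXXXXVXXVXXXXVXXXXV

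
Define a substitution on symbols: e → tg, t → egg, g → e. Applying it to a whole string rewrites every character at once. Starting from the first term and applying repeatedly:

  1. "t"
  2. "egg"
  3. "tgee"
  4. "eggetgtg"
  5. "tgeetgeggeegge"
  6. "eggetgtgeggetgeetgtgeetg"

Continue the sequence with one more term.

φ(eggetgtgeggetgeetgtgeetg) expands symbol-by-symbol to tg e e tg egg e egg e tg e e tg egg e tg tg egg e egg e tg tg egg e; joining the 24 pieces gives the next term.

tgeetgeggeeggetgeetgeggetgtgeggeeggetgtgegge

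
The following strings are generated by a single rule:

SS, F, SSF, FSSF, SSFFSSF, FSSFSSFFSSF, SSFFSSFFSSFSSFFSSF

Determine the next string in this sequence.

FSSFSSFFSSFSSFFSSFFSSFSSFFSSF

This is a Fibonacci-style word recurrence s(k) = s(k−2)·s(k−1): e.g. SS·F = SSF.
Continuing: FSSFSSFFSSF · SSFFSSFFSSFSSFFSSF gives term 8.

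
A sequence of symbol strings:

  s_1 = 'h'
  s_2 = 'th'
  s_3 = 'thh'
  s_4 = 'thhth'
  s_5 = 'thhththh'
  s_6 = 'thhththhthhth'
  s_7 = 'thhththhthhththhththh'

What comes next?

From term 3 onward, concatenate the last term with the second-to-last: th·h = thh, thh·th = thhth, …
So term 8 is thhththhthhththhththh·thhththhthhth.

thhththhthhththhththhthhththhthhth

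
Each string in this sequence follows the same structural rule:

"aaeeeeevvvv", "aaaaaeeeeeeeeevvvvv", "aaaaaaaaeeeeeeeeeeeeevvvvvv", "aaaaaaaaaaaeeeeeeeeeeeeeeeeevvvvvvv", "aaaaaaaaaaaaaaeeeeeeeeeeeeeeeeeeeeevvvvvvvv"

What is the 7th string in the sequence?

aaaaaaaaaaaaaaaaaaaaeeeeeeeeeeeeeeeeeeeeeeeeeeeeevvvvvvvvvv

The n-th term is 3n-1 a's then 4n+1 e's then n+3 v's (n = 1, 2, …).
At n = 7 the blocks have lengths 20, 29, 10.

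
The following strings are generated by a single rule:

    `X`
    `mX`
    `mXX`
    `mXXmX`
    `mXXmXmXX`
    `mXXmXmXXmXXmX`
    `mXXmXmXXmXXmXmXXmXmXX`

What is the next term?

From term 3 onward, concatenate the last term with the second-to-last: mX·X = mXX, mXX·mX = mXXmX, …
The next term joins mXXmXmXXmXXmXmXXmXmXX and mXXmXmXXmXXmX.

mXXmXmXXmXXmXmXXmXmXXmXXmXmXXmXXmX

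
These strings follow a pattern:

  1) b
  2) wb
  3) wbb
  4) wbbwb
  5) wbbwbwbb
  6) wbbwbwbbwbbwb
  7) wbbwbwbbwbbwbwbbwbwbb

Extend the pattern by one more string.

wbbwbwbbwbbwbwbbwbwbbwbbwbwbbwbbwb

This is a Fibonacci-style word recurrence s(k) = s(k−1)·s(k−2): e.g. wb·b = wbb.
The next term joins wbbwbwbbwbbwbwbbwbwbb and wbbwbwbbwbbwb.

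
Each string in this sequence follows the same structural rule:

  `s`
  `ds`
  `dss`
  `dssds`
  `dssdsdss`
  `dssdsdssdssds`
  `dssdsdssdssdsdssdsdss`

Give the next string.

Each term (from the third on) is the previous term followed by the one before it: term 3 = ds·s = dss.
Continuing: dssdsdssdssdsdssdsdss · dssdsdssdssds gives term 8.

dssdsdssdssdsdssdsdssdssdsdssdssds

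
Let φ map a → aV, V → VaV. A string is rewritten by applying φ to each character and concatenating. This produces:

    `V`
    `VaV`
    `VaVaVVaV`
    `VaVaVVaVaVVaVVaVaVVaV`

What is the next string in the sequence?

φ(VaVaVVaVaVVaVVaVaVVaV) expands symbol-by-symbol to VaV aV VaV aV VaV VaV aV VaV aV VaV VaV aV VaV VaV aV VaV aV VaV VaV aV VaV; joining the 21 pieces gives the next term.

VaVaVVaVaVVaVVaVaVVaVaVVaVVaVaVVaVVaVaVVaVaVVaVVaVaVVaV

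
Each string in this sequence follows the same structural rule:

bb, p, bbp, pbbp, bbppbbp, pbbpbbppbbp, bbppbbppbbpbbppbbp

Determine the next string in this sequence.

pbbpbbppbbpbbppbbppbbpbbppbbp

Each term (from the third on) is the two preceding terms concatenated in order: term 3 = bb·p = bbp.
The next term joins pbbpbbppbbp and bbppbbppbbpbbppbbp.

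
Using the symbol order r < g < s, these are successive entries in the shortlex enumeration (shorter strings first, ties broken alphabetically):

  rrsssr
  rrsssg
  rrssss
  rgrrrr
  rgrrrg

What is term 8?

Advancing 3 positions from rgrrrg through rgrrrg → rgrrrs → rgrrgr reaches term 8.

rgrrgg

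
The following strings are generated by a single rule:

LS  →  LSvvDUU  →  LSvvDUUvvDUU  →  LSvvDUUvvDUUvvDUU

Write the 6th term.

Every step adds vvDUU to the end: s(k+1) = s(k)·vvDUU.
From LSvvDUUvvDUUvvDUU, 2 further steps: LSvvDUUvvDUUvvDUU → LSvvDUUvvDUUvvDUUvvDUU → (answer).

LSvvDUUvvDUUvvDUUvvDUUvvDUU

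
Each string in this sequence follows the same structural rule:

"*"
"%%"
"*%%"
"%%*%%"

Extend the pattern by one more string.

*%%%%*%%

This is a Fibonacci-style word recurrence s(k) = s(k−2)·s(k−1): e.g. *·%% = *%%.
The next term joins *%% and %%*%%.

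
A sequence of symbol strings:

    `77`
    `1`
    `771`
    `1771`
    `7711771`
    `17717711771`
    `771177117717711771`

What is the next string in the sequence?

This is a Fibonacci-style word recurrence s(k) = s(k−2)·s(k−1): e.g. 77·1 = 771.
The next term joins 17717711771 and 771177117717711771.

17717711771771177117717711771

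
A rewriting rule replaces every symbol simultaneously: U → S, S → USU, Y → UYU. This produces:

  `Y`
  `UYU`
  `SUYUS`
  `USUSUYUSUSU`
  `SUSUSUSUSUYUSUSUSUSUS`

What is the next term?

USUSUSUSUSUSUSUSUSUSUYUSUSUSUSUSUSUSUSUSUSU

Applying the rule to each of the 21 symbols of SUSUSUSUSUYUSUSUSUSUS gives the pieces USU S USU S USU S USU S USU S UYU S USU S USU S USU S USU S USU, which concatenate to the answer.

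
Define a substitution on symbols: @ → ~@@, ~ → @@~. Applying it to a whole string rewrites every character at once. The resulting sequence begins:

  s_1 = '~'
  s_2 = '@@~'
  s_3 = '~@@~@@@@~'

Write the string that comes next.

Expanding ~@@~@@@@~: ~→@@~, @→~@@, @→~@@, ~→@@~, @→~@@, @→~@@, @→~@@, @→~@@, ~→@@~. Concatenated: @@~ ~@@ ~@@ @@~ ~@@ ~@@ ~@@ ~@@ @@~.

@@~~@@~@@@@~~@@~@@~@@~@@@@~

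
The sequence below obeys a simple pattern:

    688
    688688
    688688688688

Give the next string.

688688688688688688688688

Each string is two copies of the previous one concatenated.
So the next term is two copies of 688688688688.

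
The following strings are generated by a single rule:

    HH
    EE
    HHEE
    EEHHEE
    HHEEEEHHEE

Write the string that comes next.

EEHHEEHHEEEEHHEE

This is a Fibonacci-style word recurrence s(k) = s(k−2)·s(k−1): e.g. HH·EE = HHEE.
So term 6 is EEHHEE·HHEEEEHHEE.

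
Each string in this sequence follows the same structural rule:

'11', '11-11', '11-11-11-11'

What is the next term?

11-11-11-11-11-11-11-11

s(k+1) = s(k)·-·s(k) — each term doubles the last with '-' between the halves.
So the next term is two copies of 11-11-11-11 with '-' between the halves.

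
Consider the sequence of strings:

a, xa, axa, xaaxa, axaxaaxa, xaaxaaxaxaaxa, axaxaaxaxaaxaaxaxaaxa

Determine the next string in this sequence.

From term 3 onward, concatenate the second-to-last term with the last: a·xa = axa, xa·axa = xaaxa, …
Continuing: xaaxaaxaxaaxa · axaxaaxaxaaxaaxaxaaxa gives term 8.

xaaxaaxaxaaxaaxaxaaxaxaaxaaxaxaaxa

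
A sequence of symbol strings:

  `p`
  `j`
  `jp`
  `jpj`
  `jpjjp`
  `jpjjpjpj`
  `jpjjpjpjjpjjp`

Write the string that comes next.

jpjjpjpjjpjjpjpjjpjpj

From term 3 onward, concatenate the last term with the second-to-last: j·p = jp, jp·j = jpj, …
So term 8 is jpjjpjpjjpjjp·jpjjpjpj.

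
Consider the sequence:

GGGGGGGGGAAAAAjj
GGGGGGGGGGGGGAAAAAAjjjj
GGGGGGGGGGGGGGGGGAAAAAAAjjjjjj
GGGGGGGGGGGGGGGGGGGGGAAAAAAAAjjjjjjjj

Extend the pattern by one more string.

Each string has the form G^{4n+1} A^{n+3} j^{2n-2}, where the shown terms are n = 2, 3, 4, 5.
Setting n = 6 gives 25, 9, 10 characters in each block.

GGGGGGGGGGGGGGGGGGGGGGGGGAAAAAAAAAjjjjjjjjjj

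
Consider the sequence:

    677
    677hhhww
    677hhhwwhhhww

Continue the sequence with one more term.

677hhhwwhhhwwhhhww

Every step adds hhhww to the end: s(k+1) = s(k)·hhhww.
One more step from 677hhhwwhhhww gives the answer.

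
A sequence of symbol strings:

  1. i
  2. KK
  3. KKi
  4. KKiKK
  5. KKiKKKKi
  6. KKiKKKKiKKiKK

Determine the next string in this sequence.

KKiKKKKiKKiKKKKiKKKKi

From term 3 onward, concatenate the last term with the second-to-last: KK·i = KKi, KKi·KK = KKiKK, …
So term 7 is KKiKKKKiKKiKK·KKiKKKKi.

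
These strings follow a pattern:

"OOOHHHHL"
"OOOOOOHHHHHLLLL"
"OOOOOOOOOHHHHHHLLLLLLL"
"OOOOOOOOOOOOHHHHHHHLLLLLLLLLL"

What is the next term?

Each string has the form O^{3n} H^{n+3} L^{3n-2} (n = 1, 2, …).
For the next term, n = 5, so the run lengths are 15, 8, 13.

OOOOOOOOOOOOOOOHHHHHHHHLLLLLLLLLLLLL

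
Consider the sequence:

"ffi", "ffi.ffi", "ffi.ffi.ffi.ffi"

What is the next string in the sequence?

Every step duplicates the string with '.' between the halves.
Doubling ffi.ffi.ffi.ffi with '.' between the halves:

ffi.ffi.ffi.ffi.ffi.ffi.ffi.ffi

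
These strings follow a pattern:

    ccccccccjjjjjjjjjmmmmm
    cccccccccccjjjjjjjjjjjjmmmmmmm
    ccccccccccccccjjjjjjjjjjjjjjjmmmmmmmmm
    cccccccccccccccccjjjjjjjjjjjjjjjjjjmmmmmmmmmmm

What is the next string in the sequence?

ccccccccccccccccccccjjjjjjjjjjjjjjjjjjjjjmmmmmmmmmmmmm

Reading off run lengths: c runs 8, 11, 14, 17; j runs 9, 12, 15, 18; m runs 5, 7, 9, 11 — each is linear in n, where the shown terms are n = 2, 3, 4, 5.
Setting n = 6 gives 20, 21, 13 characters in each block.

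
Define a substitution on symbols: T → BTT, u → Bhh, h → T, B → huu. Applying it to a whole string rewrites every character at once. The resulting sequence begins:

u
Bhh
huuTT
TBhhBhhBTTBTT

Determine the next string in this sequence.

BTThuuTThuuTThuuBTTBTThuuBTTBTT

Applying the rule to each of the 13 symbols of TBhhBhhBTTBTT gives the pieces BTT huu T T huu T T huu BTT BTT huu BTT BTT, which concatenate to the answer.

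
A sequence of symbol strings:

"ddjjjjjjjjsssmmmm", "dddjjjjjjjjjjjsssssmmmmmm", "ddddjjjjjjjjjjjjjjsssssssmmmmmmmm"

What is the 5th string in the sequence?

Reading off run lengths: d runs 2, 3, 4; j runs 8, 11, 14; s runs 3, 5, 7; m runs 4, 6, 8 — each is linear in n, where the shown terms are n = 2, 3, 4.
For term 5, n = 6, so the run lengths are 6, 20, 11, 12.

ddddddjjjjjjjjjjjjjjjjjjjjsssssssssssmmmmmmmmmmmm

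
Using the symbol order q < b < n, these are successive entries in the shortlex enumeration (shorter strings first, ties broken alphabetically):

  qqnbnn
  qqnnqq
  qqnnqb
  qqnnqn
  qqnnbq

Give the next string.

qqnnbb

The successor of qqnnbq increments the rightmost position that isn't already n and resets every position after it to q.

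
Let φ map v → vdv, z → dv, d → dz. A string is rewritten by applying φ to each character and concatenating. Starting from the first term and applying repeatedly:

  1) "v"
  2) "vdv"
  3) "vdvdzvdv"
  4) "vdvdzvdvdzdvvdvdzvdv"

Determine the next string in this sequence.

vdvdzvdvdzdvvdvdzvdvdzdvdzvdvvdvdzvdvdzdvvdvdzvdv

Applying the rule to each of the 20 symbols of vdvdzvdvdzdvvdvdzvdv gives the pieces vdv dz vdv dz dv vdv dz vdv dz dv dz vdv vdv dz vdv dz dv vdv dz vdv, which concatenate to the answer.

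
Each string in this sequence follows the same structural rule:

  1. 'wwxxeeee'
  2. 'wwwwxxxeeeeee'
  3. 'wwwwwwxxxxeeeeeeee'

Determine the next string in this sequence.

Each string has the form w^{2n} x^{n+1} e^{2n+2} (n = 1, 2, …).
At n = 4 the blocks have lengths 8, 5, 10.

wwwwwwwwxxxxxeeeeeeeeee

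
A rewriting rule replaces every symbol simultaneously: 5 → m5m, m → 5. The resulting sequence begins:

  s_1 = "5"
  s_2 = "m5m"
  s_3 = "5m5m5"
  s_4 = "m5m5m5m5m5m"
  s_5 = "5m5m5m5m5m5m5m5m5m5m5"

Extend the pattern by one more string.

φ(5m5m5m5m5m5m5m5m5m5m5) expands symbol-by-symbol to m5m 5 m5m 5 m5m 5 m5m 5 m5m 5 m5m 5 m5m 5 m5m 5 m5m 5 m5m 5 m5m; joining the 21 pieces gives the next term.

m5m5m5m5m5m5m5m5m5m5m5m5m5m5m5m5m5m5m5m5m5m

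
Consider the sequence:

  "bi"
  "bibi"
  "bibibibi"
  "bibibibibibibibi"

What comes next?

Every step duplicates the string.
Doubling bibibibibibibibi:

bibibibibibibibibibibibibibibibi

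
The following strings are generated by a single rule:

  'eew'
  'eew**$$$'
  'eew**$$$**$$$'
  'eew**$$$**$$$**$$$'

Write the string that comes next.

eew**$$$**$$$**$$$**$$$

Every step adds **$$$ to the end: s(k+1) = s(k)·**$$$.
So the next term is eew**$$$**$$$**$$$·**$$$.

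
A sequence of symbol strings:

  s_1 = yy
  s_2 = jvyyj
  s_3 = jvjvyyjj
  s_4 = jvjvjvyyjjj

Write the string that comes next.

Each term wraps the previous one in jv on the left and j on the right.
One more step from jvjvjvyyjjj gives the answer.

jvjvjvjvyyjjjj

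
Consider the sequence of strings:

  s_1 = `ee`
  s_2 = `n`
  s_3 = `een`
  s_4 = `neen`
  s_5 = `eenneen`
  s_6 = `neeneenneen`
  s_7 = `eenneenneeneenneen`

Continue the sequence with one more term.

From term 3 onward, concatenate the second-to-last term with the last: ee·n = een, n·een = neen, …
Continuing: neeneenneen · eenneenneeneenneen gives term 8.

neeneenneeneenneenneeneenneen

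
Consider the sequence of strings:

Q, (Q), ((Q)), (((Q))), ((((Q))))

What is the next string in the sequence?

Every step adds ( to the front and ) to the end of the previous string.
So the next term is (·((((Q))))·).

(((((Q)))))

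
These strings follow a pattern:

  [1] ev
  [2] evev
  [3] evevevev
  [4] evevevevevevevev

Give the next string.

s(k+1) = s(k)·s(k) — each term doubles the last.
Doubling evevevevevevevev:

evevevevevevevevevevevevevevevev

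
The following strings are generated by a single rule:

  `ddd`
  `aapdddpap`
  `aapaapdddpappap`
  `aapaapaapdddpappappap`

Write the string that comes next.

aapaapaapaapdddpappappappap

Every step adds aap to the front and pap to the end of the previous string.
So the next term is aap·aapaapaapdddpappappap·pap.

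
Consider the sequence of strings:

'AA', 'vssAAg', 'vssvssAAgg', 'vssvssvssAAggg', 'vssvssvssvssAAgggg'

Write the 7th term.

vssvssvssvssvssvssAAgggggg

Each term wraps the previous one in vss on the left and g on the right.
From vssvssvssvssAAgggg, 2 further steps: vssvssvssvssAAgggg → vssvssvssvssvssAAggggg → (answer).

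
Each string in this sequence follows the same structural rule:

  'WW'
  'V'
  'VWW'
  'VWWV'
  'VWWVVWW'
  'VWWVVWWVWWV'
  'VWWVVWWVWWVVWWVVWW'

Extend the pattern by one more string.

From term 3 onward, concatenate the last term with the second-to-last: V·WW = VWW, VWW·V = VWWV, …
Continuing: VWWVVWWVWWVVWWVVWW · VWWVVWWVWWV gives term 8.

VWWVVWWVWWVVWWVVWWVWWVVWWVWWV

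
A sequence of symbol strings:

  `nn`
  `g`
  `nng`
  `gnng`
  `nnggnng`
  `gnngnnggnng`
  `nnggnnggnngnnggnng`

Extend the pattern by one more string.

This is a Fibonacci-style word recurrence s(k) = s(k−2)·s(k−1): e.g. nn·g = nng.
So term 8 is gnngnnggnng·nnggnnggnngnnggnng.

gnngnnggnngnnggnnggnngnnggnng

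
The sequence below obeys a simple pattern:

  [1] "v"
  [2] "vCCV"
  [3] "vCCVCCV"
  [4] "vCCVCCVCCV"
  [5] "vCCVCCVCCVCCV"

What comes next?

Every step adds CCV to the end: s(k+1) = s(k)·CCV.
Applying this once more to vCCVCCVCCVCCV:

vCCVCCVCCVCCVCCV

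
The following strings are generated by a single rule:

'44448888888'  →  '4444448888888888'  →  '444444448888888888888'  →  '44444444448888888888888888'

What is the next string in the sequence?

Reading off run lengths: 4 runs 4, 6, 8, 10; 8 runs 7, 10, 13, 16 — each is linear in n, where the shown terms are n = 2, 3, 4, 5.
Setting n = 6 gives 12, 19 characters in each block.

4444444444448888888888888888888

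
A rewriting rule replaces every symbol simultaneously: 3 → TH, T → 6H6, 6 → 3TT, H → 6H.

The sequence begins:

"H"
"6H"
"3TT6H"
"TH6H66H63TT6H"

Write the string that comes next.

Applying the rule to each of the 13 symbols of TH6H66H63TT6H gives the pieces 6H6 6H 3TT 6H 3TT 3TT 6H 3TT TH 6H6 6H6 3TT 6H, which concatenate to the answer.

6H66H3TT6H3TT3TT6H3TTTH6H66H63TT6H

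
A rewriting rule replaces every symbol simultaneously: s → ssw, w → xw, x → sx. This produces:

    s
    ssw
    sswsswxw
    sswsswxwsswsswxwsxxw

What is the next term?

Rewriting the 20 symbols of sswsswxwsswsswxwsxxw one by one yields ssw ssw xw ssw ssw xw sx xw ssw ssw xw ssw ssw xw sx xw ssw sx sx xw; concatenated:

sswsswxwsswsswxwsxxwsswsswxwsswsswxwsxxwsswsxsxxw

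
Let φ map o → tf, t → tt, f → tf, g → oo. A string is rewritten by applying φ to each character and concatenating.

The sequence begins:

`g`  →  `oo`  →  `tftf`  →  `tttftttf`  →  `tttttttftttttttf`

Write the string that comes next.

Replace each of the 16 characters of tttttttftttttttf in place — tt tt tt tt tt tt tt tf tt tt tt tt tt tt tt tf — and concatenate.

tttttttttttttttftttttttttttttttf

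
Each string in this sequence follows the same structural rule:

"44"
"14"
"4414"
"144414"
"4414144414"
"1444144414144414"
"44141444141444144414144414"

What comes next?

144414441414441444141444141444144414144414

From term 3 onward, concatenate the second-to-last term with the last: 44·14 = 4414, 14·4414 = 144414, …
The next term joins 1444144414144414 and 44141444141444144414144414.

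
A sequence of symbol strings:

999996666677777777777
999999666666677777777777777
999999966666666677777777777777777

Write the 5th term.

999999999666666666666677777777777777777777777

The n-th term is n+2 9's then 2n-1 6's then 3n+2 7's, where the shown terms are n = 3, 4, 5.
At n = 7 the blocks have lengths 9, 13, 23.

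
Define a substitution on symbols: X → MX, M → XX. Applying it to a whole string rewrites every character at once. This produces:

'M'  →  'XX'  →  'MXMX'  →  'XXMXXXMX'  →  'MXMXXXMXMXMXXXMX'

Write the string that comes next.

XXMXXXMXMXMXXXMXXXMXXXMXMXMXXXMX

φ(MXMXXXMXMXMXXXMX) expands symbol-by-symbol to XX MX XX MX MX MX XX MX XX MX XX MX MX MX XX MX; joining the 16 pieces gives the next term.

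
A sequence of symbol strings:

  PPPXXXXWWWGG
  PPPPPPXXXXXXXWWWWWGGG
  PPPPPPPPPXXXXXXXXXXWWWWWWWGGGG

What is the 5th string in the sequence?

Reading off run lengths: P runs 3, 6, 9; X runs 4, 7, 10; W runs 3, 5, 7; G runs 2, 3, 4 — each is linear in n (n = 1, 2, …).
At n = 5 the blocks have lengths 15, 16, 11, 6.

PPPPPPPPPPPPPPPXXXXXXXXXXXXXXXXWWWWWWWWWWWGGGGGG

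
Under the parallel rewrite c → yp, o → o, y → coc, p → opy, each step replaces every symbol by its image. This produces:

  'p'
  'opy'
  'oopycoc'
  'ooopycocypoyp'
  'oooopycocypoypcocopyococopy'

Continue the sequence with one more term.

Replace each of the 27 characters of oooopycocypoypcocopyococopy in place — o o o o opy coc yp o yp coc opy o coc opy yp o yp o opy coc o yp o yp o opy coc — and concatenate.

ooooopycocypoypcocopyococopyypoypoopycocoypoypoopycoc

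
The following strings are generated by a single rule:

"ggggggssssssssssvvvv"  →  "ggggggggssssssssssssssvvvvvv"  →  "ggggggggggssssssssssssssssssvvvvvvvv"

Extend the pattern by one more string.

ggggggggggggssssssssssssssssssssssvvvvvvvvvv

Term n consists of 2n+2 g's, followed by 4n+2 s's, followed by 2n v's, where the shown terms are n = 2, 3, 4.
For the next term, n = 5, so the run lengths are 12, 22, 10.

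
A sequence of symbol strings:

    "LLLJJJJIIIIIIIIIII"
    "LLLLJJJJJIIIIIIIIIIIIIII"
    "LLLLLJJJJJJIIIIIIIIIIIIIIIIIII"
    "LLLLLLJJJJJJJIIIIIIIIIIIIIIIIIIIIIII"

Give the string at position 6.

Each string has the form L^{n+1} J^{n+2} I^{4n+3}, where the shown terms are n = 2, 3, 4, 5.
For term 6, n = 7, so the run lengths are 8, 9, 31.

LLLLLLLLJJJJJJJJJIIIIIIIIIIIIIIIIIIIIIIIIIIIIIII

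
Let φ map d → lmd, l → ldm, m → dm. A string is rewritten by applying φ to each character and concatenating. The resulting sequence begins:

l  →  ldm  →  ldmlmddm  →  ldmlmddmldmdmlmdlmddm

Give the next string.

φ(ldmlmddmldmdmlmdlmddm) expands symbol-by-symbol to ldm lmd dm ldm dm lmd lmd dm ldm lmd dm lmd dm ldm dm lmd ldm dm lmd lmd dm; joining the 21 pieces gives the next term.

ldmlmddmldmdmlmdlmddmldmlmddmlmddmldmdmlmdldmdmlmdlmddm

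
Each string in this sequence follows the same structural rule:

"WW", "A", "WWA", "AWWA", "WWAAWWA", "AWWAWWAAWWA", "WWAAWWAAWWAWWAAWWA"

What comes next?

AWWAWWAAWWAWWAAWWAAWWAWWAAWWA

From term 3 onward, concatenate the second-to-last term with the last: WW·A = WWA, A·WWA = AWWA, …
The next term joins AWWAWWAAWWA and WWAAWWAAWWAWWAAWWA.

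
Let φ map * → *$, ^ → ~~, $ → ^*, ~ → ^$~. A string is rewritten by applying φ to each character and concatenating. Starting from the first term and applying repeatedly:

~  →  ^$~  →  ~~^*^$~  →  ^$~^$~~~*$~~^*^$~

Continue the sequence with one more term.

Applying the rule to each of the 17 symbols of ^$~^$~~~*$~~^*^$~ gives the pieces ~~ ^* ^$~ ~~ ^* ^$~ ^$~ ^$~ *$ ^* ^$~ ^$~ ~~ *$ ~~ ^* ^$~, which concatenate to the answer.

~~^*^$~~~^*^$~^$~^$~*$^*^$~^$~~~*$~~^*^$~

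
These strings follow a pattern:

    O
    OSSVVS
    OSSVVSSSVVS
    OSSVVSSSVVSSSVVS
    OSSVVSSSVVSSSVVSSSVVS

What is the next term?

The strings grow by a fixed suffix SSVVS each time.
Applying this once more to OSSVVSSSVVSSSVVSSSVVS:

OSSVVSSSVVSSSVVSSSVVSSSVVS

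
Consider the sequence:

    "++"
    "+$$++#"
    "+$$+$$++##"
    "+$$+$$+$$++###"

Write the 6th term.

+$$+$$+$$+$$+$$++#####

s(k+1) = +$$·s(k)·#, so each term gains +$$ as a prefix and # as a suffix.
From +$$+$$+$$++###, 2 further steps: +$$+$$+$$++### → +$$+$$+$$+$$++#### → (answer).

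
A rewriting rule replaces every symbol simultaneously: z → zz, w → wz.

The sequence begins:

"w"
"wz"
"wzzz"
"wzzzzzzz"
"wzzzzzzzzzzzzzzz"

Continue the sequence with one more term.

wzzzzzzzzzzzzzzzzzzzzzzzzzzzzzzz

Replace each of the 16 characters of wzzzzzzzzzzzzzzz in place — wz zz zz zz zz zz zz zz zz zz zz zz zz zz zz zz — and concatenate.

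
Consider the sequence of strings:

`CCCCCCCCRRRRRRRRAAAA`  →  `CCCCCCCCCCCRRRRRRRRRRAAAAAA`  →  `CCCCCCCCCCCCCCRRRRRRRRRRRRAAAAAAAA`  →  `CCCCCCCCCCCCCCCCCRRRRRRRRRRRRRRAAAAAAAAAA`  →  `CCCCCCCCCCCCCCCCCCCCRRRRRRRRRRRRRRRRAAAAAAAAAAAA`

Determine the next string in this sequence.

CCCCCCCCCCCCCCCCCCCCCCCRRRRRRRRRRRRRRRRRRAAAAAAAAAAAAAA

Reading off run lengths: C runs 8, 11, 14, 17, 20; R runs 8, 10, 12, 14, 16; A runs 4, 6, 8, 10, 12 — each is linear in n, where the shown terms are n = 3, 4, 5, 6, 7.
At n = 8 the blocks have lengths 23, 18, 14.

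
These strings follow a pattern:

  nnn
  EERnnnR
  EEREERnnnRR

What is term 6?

EEREEREEREEREERnnnRRRRR

s(k+1) = EER·s(k)·R, so each term gains EER as a prefix and R as a suffix.
From EEREERnnnRR, 3 further steps: EEREERnnnRR → EEREEREERnnnRRR → EEREEREEREERnnnRRRR → (answer).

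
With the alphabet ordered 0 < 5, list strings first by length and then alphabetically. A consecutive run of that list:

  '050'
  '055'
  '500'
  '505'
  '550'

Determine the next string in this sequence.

The successor of 550 increments the rightmost position that isn't already 5 and resets every position after it to 0.

555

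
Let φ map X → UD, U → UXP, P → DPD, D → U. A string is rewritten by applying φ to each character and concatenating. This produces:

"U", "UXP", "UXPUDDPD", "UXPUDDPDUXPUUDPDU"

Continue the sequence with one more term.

Applying the rule to each of the 17 symbols of UXPUDDPDUXPUUDPDU gives the pieces UXP UD DPD UXP U U DPD U UXP UD DPD UXP UXP U DPD U UXP, which concatenate to the answer.

UXPUDDPDUXPUUDPDUUXPUDDPDUXPUXPUDPDUUXP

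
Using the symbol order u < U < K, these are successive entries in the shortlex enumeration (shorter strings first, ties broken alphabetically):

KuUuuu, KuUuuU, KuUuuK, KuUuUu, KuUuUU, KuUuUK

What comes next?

KuUuKu

Find the rightmost character of KuUuUK below K, bump it to the next letter, and reset everything to its right to u.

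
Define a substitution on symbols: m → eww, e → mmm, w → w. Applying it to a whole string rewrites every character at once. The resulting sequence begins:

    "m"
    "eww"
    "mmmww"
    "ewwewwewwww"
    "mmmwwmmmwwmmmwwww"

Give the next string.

ewwewwewwwwewwewwewwwwewwewwewwwwww

Applying the rule to each of the 17 symbols of mmmwwmmmwwmmmwwww gives the pieces eww eww eww w w eww eww eww w w eww eww eww w w w w, which concatenate to the answer.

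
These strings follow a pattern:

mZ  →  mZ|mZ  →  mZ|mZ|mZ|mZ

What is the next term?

Every step duplicates the string with '|' between the halves.
So the next term is two copies of mZ|mZ|mZ|mZ with '|' between the halves.

mZ|mZ|mZ|mZ|mZ|mZ|mZ|mZ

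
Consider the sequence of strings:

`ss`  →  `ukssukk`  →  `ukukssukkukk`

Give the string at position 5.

s(k+1) = uk·s(k)·ukk, so each term gains uk as a prefix and ukk as a suffix.
From ukukssukkukk, 2 further steps: ukukssukkukk → ukukukssukkukkukk → (answer).

ukukukukssukkukkukkukk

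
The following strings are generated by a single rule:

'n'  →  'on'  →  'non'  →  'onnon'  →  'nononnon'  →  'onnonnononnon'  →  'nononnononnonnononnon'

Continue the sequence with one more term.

onnonnononnonnononnononnonnononnon

From term 3 onward, concatenate the second-to-last term with the last: n·on = non, on·non = onnon, …
So term 8 is onnonnononnon·nononnononnonnononnon.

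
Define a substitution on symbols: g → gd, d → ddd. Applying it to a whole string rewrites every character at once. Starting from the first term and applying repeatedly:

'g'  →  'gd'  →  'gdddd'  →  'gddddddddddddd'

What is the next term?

Applying the rule to each of the 14 symbols of gddddddddddddd gives the pieces gd ddd ddd ddd ddd ddd ddd ddd ddd ddd ddd ddd ddd ddd, which concatenate to the answer.

gdddddddddddddddddddddddddddddddddddddddd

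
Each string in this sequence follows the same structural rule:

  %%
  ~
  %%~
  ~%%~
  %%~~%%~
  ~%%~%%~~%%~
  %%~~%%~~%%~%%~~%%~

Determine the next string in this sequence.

~%%~%%~~%%~%%~~%%~~%%~%%~~%%~

From term 3 onward, concatenate the second-to-last term with the last: %%·~ = %%~, ~·%%~ = ~%%~, …
So term 8 is ~%%~%%~~%%~·%%~~%%~~%%~%%~~%%~.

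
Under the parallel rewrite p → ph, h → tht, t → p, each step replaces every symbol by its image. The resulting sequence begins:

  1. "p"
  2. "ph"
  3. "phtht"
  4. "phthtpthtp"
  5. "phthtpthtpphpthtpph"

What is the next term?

phthtpthtpphpthtpphphthtphpthtpphphtht

φ(phthtpthtpphpthtpph) expands symbol-by-symbol to ph tht p tht p ph p tht p ph ph tht ph p tht p ph ph tht; joining the 19 pieces gives the next term.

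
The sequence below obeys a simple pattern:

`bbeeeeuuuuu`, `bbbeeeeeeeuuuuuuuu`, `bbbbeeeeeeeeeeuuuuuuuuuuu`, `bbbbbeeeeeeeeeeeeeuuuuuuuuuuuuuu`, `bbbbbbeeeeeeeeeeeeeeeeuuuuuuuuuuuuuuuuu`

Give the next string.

The n-th term is n b's then 3n-2 e's then 3n-1 u's, where the shown terms are n = 2, 3, 4, 5, 6.
At n = 7 the blocks have lengths 7, 19, 20.

bbbbbbbeeeeeeeeeeeeeeeeeeeuuuuuuuuuuuuuuuuuuuu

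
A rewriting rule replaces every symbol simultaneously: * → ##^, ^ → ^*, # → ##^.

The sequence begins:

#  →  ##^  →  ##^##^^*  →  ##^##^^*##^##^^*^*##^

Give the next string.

φ(##^##^^*##^##^^*^*##^) expands symbol-by-symbol to ##^ ##^ ^* ##^ ##^ ^* ^* ##^ ##^ ##^ ^* ##^ ##^ ^* ^* ##^ ^* ##^ ##^ ##^ ^*; joining the 21 pieces gives the next term.

##^##^^*##^##^^*^*##^##^##^^*##^##^^*^*##^^*##^##^##^^*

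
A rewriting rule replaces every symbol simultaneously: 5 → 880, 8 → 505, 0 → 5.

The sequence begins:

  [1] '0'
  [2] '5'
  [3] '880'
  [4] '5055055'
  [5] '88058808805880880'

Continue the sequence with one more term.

Applying the rule to each of the 17 symbols of 88058808805880880 gives the pieces 505 505 5 880 505 505 5 505 505 5 880 505 505 5 505 505 5, which concatenate to the answer.

50550558805055055505505588050550555055055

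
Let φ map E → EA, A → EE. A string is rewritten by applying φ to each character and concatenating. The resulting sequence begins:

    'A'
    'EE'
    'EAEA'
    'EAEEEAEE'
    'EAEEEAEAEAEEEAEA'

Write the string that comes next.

Rewriting the 16 symbols of EAEEEAEAEAEEEAEA one by one yields EA EE EA EA EA EE EA EE EA EE EA EA EA EE EA EE; concatenated:

EAEEEAEAEAEEEAEEEAEEEAEAEAEEEAEE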